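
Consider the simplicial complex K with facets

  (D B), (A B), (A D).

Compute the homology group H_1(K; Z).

H_1 ≅ Z.

K has 3 vertices, 3 edges.
rank ∂_1 = 2, rank ∂_2 = 0 ⇒ b_1 = 3 − 2 − 0 = 1. So H_1 ≅ Z.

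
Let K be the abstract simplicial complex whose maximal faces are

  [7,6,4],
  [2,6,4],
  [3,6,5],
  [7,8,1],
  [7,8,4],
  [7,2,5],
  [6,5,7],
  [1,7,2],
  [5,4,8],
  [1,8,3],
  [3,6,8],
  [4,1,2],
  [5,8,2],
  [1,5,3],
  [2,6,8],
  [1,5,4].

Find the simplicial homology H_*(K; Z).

H_0 ≅ Z,  H_1 ≅ Z^2,  H_2 ≅ Z.

Take the total order 1 < 2 < 3 < 4 < 5 < 6 < 7 < 8 on the vertex set. Then K (dimension 2) consists of the simplices:

  0-simplices (8): [1], [2], [3], [4], [5], [6], [7], [8]
  1-simplices (24): (24 of them)
  2-simplices (16): [1,2,4], [1,2,7], [1,3,5], [1,3,8], [1,4,5], [1,7,8], [2,4,6], [2,5,7], [2,5,8], [2,6,8], [3,5,6], [3,6,8], [4,5,8], [4,6,7], [4,7,8], [5,6,7]

giving chain groups C_0 ≅ Z^8, C_1 ≅ Z^24, C_2 ≅ Z^16.

Boundary ∂_1: C_1 → C_0 sends each edge [p,q] (with p < q) to q − p. For instance
  ∂[1,8] = [8] − [1].
The resulting 8×24 matrix has rank 7, and its Smith normal form has invariant factors (1,1,1,1,1,1,1).

∂_2: C_2 → C_1 sends each 2-simplex [p,q,r] to [q,r] − [p,r] + [p,q]. For instance
  ∂[5,6,7] = [6,7] − [5,7] + [5,6],
  ∂[1,2,7] = [2,7] − [1,7] + [1,2].
As a 24×16 matrix over Z this has rank 15, with invariant factors (1,1,1,1,1,1,1,1,1,1,1,1,1,1,1).

From H_k ≅ ker(∂_k) / im(∂_{k+1}) we obtain:

  H_0: rank C_0 − rank ∂_1 = 8 − 7 = 1, and the invariant factors of ∂_1 are all 1, so H_0 = Z.
  H_1: rank ker ∂_1 − rank ∂_2 = (24 − 7) − 15 = 2, and the invariant factors of ∂_2 are all 1, so H_1 = Z^2.
  H_2: rank ker ∂_2 − rank ∂_3 = (16 − 15) − 0 = 1, and there is no ∂_3, so H_2 = Z.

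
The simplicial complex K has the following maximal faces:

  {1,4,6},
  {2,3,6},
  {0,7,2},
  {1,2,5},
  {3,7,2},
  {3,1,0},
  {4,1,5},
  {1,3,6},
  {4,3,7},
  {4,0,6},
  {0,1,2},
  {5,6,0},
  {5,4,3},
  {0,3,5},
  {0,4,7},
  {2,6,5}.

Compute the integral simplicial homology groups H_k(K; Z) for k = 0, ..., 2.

Order the vertices as 0 < 1 < 2 < 3 < 4 < 5 < 6 < 7. Listing each simplex with vertices in this order, K has dimension 2 with simplices:

  0-simplices (8): [0], [1], [2], [3], [4], [5], [6], [7]
  1-simplices (24): (24 of them)
  2-simplices (16): [0,1,2], [0,1,3], [0,2,7], [0,3,5], [0,4,6], [0,4,7], [0,5,6], [1,2,5], [1,3,6], [1,4,5], [1,4,6], [2,3,6], [2,3,7], [2,5,6], [3,4,5], [3,4,7]

so the chain groups are C_0 ≅ Z^8, C_1 ≅ Z^24, C_2 ≅ Z^16.

The boundary map ∂_1: C_1 → C_0 maps an edge to its endpoints' difference, ∂[p,q] = q − p. For instance
  ∂[5,6] = [6] − [5].
This gives a 8×24 integer matrix of rank 7; reducing to Smith normal form yields diagonal entries (1,1,1,1,1,1,1).

The boundary map ∂_2: C_2 → C_1 sends each 2-simplex [p,q,r] to [q,r] − [p,r] + [p,q]. For instance
  ∂[1,3,6] = [3,6] − [1,6] + [1,3],
  ∂[2,3,7] = [3,7] − [2,7] + [2,3].
This gives a 24×16 integer matrix of rank 15; reducing to Smith normal form yields diagonal entries (1,1,1,1,1,1,1,1,1,1,1,1,1,1,1).

Reading off H_k = ker ∂_k / im ∂_{k+1}:

  H_0: rank C_0 − rank ∂_1 = 8 − 7 = 1, and the invariant factors of ∂_1 are all 1, so H_0 = Z.
  H_1: rank ker ∂_1 − rank ∂_2 = (24 − 7) − 15 = 2, and the invariant factors of ∂_2 are all 1, so H_1 = Z^2.
  H_2: rank ker ∂_2 − rank ∂_3 = (16 − 15) − 0 = 1, and there is no ∂_3, so H_2 = Z.

H_0 ≅ Z,  H_1 ≅ Z^2,  H_2 ≅ Z.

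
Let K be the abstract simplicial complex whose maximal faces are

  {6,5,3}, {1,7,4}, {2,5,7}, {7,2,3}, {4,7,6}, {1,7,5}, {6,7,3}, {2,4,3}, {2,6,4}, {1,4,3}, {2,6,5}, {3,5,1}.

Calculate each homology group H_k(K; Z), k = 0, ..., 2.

H_0 = Z,  H_1 = Z/2Z,  H_2 = 0.

Take the total order 1 < 2 < 3 < 4 < 5 < 6 < 7 on the vertex set. Then K (dimension 2) consists of the simplices:

  0-simplices (7): [1], [2], [3], [4], [5], [6], [7]
  1-simplices (18): [1,3], [1,4], [1,5], [1,7], [2,3], [2,4], [2,5], [2,6], [2,7], [3,4], [3,5], [3,6], [3,7], [4,6], [4,7], [5,6], [5,7], [6,7]
  2-simplices (12): [1,3,4], [1,3,5], [1,4,7], [1,5,7], [2,3,4], [2,3,7], [2,4,6], [2,5,6], [2,5,7], [3,5,6], [3,6,7], [4,6,7]

so the chain groups are C_0 ≅ Z^7, C_1 ≅ Z^18, C_2 ≅ Z^12.

∂_1: C_1 → C_0 sends each edge [p,q] (with p < q) to q − p. For instance
  ∂[3,6] = [6] − [3].
The resulting 7×18 matrix has rank 6, and its Smith normal form has invariant factors (1,1,1,1,1,1).

∂_2: C_2 → C_1 sends each 2-simplex [p,q,r] to [q,r] − [p,r] + [p,q]. For instance
  ∂[3,6,7] = [6,7] − [3,7] + [3,6],
  ∂[1,3,4] = [3,4] − [1,4] + [1,3].
The resulting 18×12 matrix has rank 12, and its Smith normal form has invariant factors (1,1,1,1,1,1,1,1,1,1,1,2).

Computing H_k = (kernel of ∂_k) / (image of ∂_{k+1}):

  H_0: rank C_0 − rank ∂_1 = 7 − 6 = 1, and the invariant factors of ∂_1 are all 1, so H_0 = Z.
  H_1: rank ker ∂_1 − rank ∂_2 = (18 − 6) − 12 = 0, and ∂_2 has invariant factor 2 > 1, so H_1 = Z/2Z.
  H_2: rank ker ∂_2 − rank ∂_3 = (12 − 12) − 0 = 0, and there is no ∂_3, so H_2 = 0.

(K is a triangulation of the real projective plane RP^2.)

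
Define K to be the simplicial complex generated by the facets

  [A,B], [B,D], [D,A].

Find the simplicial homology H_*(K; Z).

Fix the vertex order A < B < D and write every simplex with vertices in increasing order. Then dim K = 1 and the simplices of K are:

  0-simplices (3): A, B, D
  1-simplices (3): AB, AD, BD

so the chain groups are C_0 ≅ Z^3, C_1 ≅ Z^3.

The boundary map ∂_1: C_1 → C_0 sends each edge [p,q] (with p < q) to q − p. For instance
  ∂AB = B − A.
This gives a 3×3 integer matrix of rank 2; reducing to Smith normal form yields diagonal entries (1,1).

From H_k ≅ ker(∂_k) / im(∂_{k+1}) we obtain:

  H_0: rank C_0 − rank ∂_1 = 3 − 2 = 1, and the invariant factors of ∂_1 are all 1, so H_0 = Z.
  H_1: rank ker ∂_1 − rank ∂_2 = (3 − 2) − 0 = 1, and there is no ∂_2, so H_1 = Z.

As a check, the Euler characteristic is 3 − 3 = 0, which agrees with 1 − 1 = 0.

H_0 ≅ Z,  H_1 ≅ Z.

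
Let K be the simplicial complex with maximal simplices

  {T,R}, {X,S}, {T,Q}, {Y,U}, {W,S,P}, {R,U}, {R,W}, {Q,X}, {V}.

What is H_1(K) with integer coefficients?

H_1 ≅ Z.

Take the total order P < Q < R < S < T < U < V < W < X < Y on the vertex set. Then K (dimension 2) consists of the simplices:

  0-simplices (10): P, Q, R, S, T, U, V, W, X, Y
  1-simplices (10): PS, PW, QT, QX, RT, RU, RW, SW, SX, UY
  2-simplices (1): PSW

Hence C_0 ≅ Z^10, C_1 ≅ Z^10, C_2 ≅ Z^1.

The boundary map ∂_1: C_1 → C_0 is given by ∂[p,q] = [q] − [p]. For instance
  ∂RW = W − R.
This gives a 10×10 integer matrix of rank 8; reducing to Smith normal form yields diagonal entries (1,1,1,1,1,1,1,1).

∂_2: C_2 → C_1 acts by ∂[p,q,r] = [q,r] − [p,r] + [p,q]. For instance
  ∂PSW = SW − PW + PS.
The 10×1 boundary matrix has rank 1 and Smith normal form diag(1).

Computing H_k = (kernel of ∂_k) / (image of ∂_{k+1}):

  H_1: rank ker ∂_1 − rank ∂_2 = (10 − 8) − 1 = 1, and the invariant factors of ∂_2 are all 1, so H_1 ≅ Z.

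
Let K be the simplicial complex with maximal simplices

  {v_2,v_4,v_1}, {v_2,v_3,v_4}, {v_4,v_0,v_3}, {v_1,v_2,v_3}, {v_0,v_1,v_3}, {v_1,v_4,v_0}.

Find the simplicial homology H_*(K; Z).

K has 5 vertices, 9 edges, 6 triangles.
rank ∂_0 = 0, rank ∂_1 = 4 ⇒ b_0 = 5 − 0 − 4 = 1; all invariant factors of ∂_1 are 1 so no torsion. So H_0 ≅ Z.
rank ∂_1 = 4, rank ∂_2 = 5 ⇒ b_1 = 9 − 4 − 5 = 0; all invariant factors of ∂_2 are 1 so no torsion. So H_1 ≅ 0.
rank ∂_2 = 5, rank ∂_3 = 0 ⇒ b_2 = 6 − 5 − 0 = 1. So H_2 ≅ Z.

H_0 ≅ Z,  H_1 = 0,  H_2 ≅ Z.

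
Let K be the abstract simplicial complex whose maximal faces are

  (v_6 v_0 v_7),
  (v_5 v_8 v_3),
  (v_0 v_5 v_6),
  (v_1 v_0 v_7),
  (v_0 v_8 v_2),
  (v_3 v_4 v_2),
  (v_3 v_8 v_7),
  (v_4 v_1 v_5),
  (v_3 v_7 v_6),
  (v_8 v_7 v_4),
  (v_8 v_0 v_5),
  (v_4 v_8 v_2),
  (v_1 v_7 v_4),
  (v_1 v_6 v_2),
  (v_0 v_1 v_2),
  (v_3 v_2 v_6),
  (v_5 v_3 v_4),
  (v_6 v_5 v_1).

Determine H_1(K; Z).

H_1 ≅ Z ⊕ Z/2.

Fix the vertex order v_0 < v_1 < v_2 < v_3 < v_4 < v_5 < v_6 < v_7 < v_8 and write every simplex with vertices in increasing order. Then dim K = 2 and the simplices of K are:

  0-simplices (9): [v_0], [v_1], [v_2], [v_3], [v_4], [v_5], [v_6], [v_7], [v_8]
  1-simplices (27): (27 of them)
  2-simplices (18): (18 of them)

so the chain groups are C_0 ≅ Z^9, C_1 ≅ Z^27, C_2 ≅ Z^18.

Boundary ∂_1: C_1 → C_0 sends each edge [p,q] (with p < q) to q − p.
As a 9×27 matrix over Z this has rank 8, with invariant factors (1,1,1,1,1,1,1,1).

The boundary map ∂_2: C_2 → C_1 acts by ∂[p,q,r] = [q,r] − [p,r] + [p,q]. For instance
  ∂[v_3,v_5,v_8] = [v_5,v_8] − [v_3,v_8] + [v_3,v_5],
  ∂[v_1,v_2,v_6] = [v_2,v_6] − [v_1,v_6] + [v_1,v_2].
As a 27×18 matrix over Z this has rank 18, with invariant factors (1,1,1,1,1,1,1,1,1,1,1,1,1,1,1,1,1,2).

Now H_k = ker ∂_k / im ∂_{k+1}, so:

  H_1: rank ker ∂_1 − rank ∂_2 = (27 − 8) − 18 = 1, and ∂_2 has invariant factor 2 > 1, so H_1 = Z ⊕ Z/2.

(K is a triangulation of the Klein bottle.)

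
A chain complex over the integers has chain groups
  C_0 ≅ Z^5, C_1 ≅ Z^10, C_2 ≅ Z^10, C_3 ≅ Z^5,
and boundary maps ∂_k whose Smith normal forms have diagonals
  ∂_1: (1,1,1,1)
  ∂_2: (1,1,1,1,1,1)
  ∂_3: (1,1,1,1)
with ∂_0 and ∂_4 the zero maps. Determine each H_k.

H_0: b_0 = 5 − 0 − 4 = 1; torsion from ∂_1 factors > 1: none. So H_0 ≅ Z.
H_1: b_1 = 10 − 4 − 6 = 0; torsion from ∂_2 factors > 1: none. So H_1 ≅ 0.
H_2: b_2 = 10 − 6 − 4 = 0; torsion from ∂_3 factors > 1: none. So H_2 ≅ 0.
H_3: b_3 = 5 − 4 − 0 = 1; torsion from ∂_4 factors > 1: none. So H_3 ≅ Z.

H_0 ≅ Z,  H_1 = 0,  H_2 = 0,  H_3 ≅ Z.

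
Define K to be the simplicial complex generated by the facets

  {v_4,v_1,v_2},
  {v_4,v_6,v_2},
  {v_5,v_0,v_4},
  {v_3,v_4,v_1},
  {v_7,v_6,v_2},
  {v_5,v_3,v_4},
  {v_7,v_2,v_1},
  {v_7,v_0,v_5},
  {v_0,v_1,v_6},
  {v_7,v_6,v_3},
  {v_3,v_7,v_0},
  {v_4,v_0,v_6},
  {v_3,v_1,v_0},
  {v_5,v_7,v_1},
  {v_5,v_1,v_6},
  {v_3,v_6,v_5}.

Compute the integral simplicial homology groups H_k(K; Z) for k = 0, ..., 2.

H_0 = Z,  H_1 = Z^2,  H_2 = Z.

Take the total order v_0 < v_1 < v_2 < v_3 < v_4 < v_5 < v_6 < v_7 on the vertex set. Then K (dimension 2) consists of the simplices:

  0-simplices (8): [v_0], [v_1], [v_2], [v_3], [v_4], [v_5], [v_6], [v_7]
  1-simplices (24): (24 of them)
  2-simplices (16): (16 of them)

Hence C_0 ≅ Z^8, C_1 ≅ Z^24, C_2 ≅ Z^16.

∂_1: C_1 → C_0 maps an edge to its endpoints' difference, ∂[p,q] = q − p.
This gives a 8×24 integer matrix of rank 7; reducing to Smith normal form yields diagonal entries (1,1,1,1,1,1,1).

∂_2: C_2 → C_1 acts by ∂[p,q,r] = [q,r] − [p,r] + [p,q]. For instance
  ∂[v_3,v_6,v_7] = [v_6,v_7] − [v_3,v_7] + [v_3,v_6],
  ∂[v_1,v_2,v_4] = [v_2,v_4] − [v_1,v_4] + [v_1,v_2].
The resulting 24×16 matrix has rank 15, and its Smith normal form has invariant factors (1,1,1,1,1,1,1,1,1,1,1,1,1,1,1).

Reading off H_k = ker ∂_k / im ∂_{k+1}:

  H_0: rank C_0 − rank ∂_1 = 8 − 7 = 1, and the invariant factors of ∂_1 are all 1, so H_0 = Z.
  H_1: rank ker ∂_1 − rank ∂_2 = (24 − 7) − 15 = 2, and the invariant factors of ∂_2 are all 1, so H_1 = Z^2.
  H_2: rank ker ∂_2 − rank ∂_3 = (16 − 15) − 0 = 1, and there is no ∂_3, so H_2 = Z.

(K is a triangulation of the torus T^2.)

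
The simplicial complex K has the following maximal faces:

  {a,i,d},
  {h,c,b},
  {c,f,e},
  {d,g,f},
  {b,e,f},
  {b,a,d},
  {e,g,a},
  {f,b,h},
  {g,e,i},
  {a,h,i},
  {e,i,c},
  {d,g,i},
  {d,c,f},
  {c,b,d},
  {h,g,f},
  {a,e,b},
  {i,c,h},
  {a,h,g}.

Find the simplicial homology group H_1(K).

Take the total order a < b < c < d < e < f < g < h < i on the vertex set. Then K (dimension 2) consists of the simplices:

  0-simplices (9): a, b, c, d, e, f, g, h, i
  1-simplices (27): ab, ad, ae, ag, ah, ai, bc, bd, be, bf, bh, cd, ce, cf, ch, ci, df, dg, di, ef, eg, ei, fg, fh, gh, gi, hi
  2-simplices (18): abd, abe, adi, aeg, agh, ahi, bcd, bch, bef, bfh, cdf, cef, cei, chi, dfg, dgi, egi, fgh

giving chain groups C_0 ≅ Z^9, C_1 ≅ Z^27, C_2 ≅ Z^18.

Boundary ∂_1: C_1 → C_0 is given by ∂[p,q] = [q] − [p].
The resulting 9×27 matrix has rank 8, and its Smith normal form has invariant factors (1,1,1,1,1,1,1,1).

Boundary ∂_2: C_2 → C_1 maps a triangle to the signed sum of its edges. For instance
  ∂bch = ch − bh + bc,
  ∂abe = be − ae + ab.
The resulting 27×18 matrix has rank 18, and its Smith normal form has invariant factors (1,1,1,1,1,1,1,1,1,1,1,1,1,1,1,1,1,2).

Now H_k = ker ∂_k / im ∂_{k+1}, so:

  H_1: rank ker ∂_1 − rank ∂_2 = (27 − 8) − 18 = 1, and ∂_2 has invariant factor 2 > 1, so H_1 ≅ Z ⊕ Z/2Z.

H_1 = Z ⊕ Z/2Z.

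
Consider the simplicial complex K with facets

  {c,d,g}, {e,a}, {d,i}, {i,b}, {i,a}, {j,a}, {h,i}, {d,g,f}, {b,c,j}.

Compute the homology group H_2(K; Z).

H_2 ≅ 0.

Order the vertices as a < b < c < d < e < f < g < h < i < j. Listing each simplex with vertices in this order, K has dimension 2 with simplices:

  0-simplices (10): a, b, c, d, e, f, g, h, i, j
  1-simplices (14): ae, ai, aj, bc, bi, bj, cd, cg, cj, df, dg, di, fg, hi
  2-simplices (3): bcj, cdg, dfg

so the chain groups are C_0 ≅ Z^10, C_1 ≅ Z^14, C_2 ≅ Z^3.

The boundary map ∂_1: C_1 → C_0 is given by ∂[p,q] = [q] − [p].
As a 10×14 matrix over Z this has rank 9, with invariant factors (1,1,1,1,1,1,1,1,1).

Boundary ∂_2: C_2 → C_1 maps a triangle to the signed sum of its edges. For instance
  ∂cdg = dg − cg + cd,
  ∂bcj = cj − bj + bc.
The resulting 14×3 matrix has rank 3, and its Smith normal form has invariant factors (1,1,1).

Now H_k = ker ∂_k / im ∂_{k+1}, so:

  H_2: rank ker ∂_2 − rank ∂_3 = (3 − 3) − 0 = 0, and there is no ∂_3, so H_2 = 0.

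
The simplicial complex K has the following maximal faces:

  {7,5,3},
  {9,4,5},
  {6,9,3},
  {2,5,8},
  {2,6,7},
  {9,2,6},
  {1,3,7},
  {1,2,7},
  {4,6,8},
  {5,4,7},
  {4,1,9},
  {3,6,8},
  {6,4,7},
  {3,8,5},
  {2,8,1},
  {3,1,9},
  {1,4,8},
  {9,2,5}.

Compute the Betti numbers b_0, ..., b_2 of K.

Order the vertices as 1 < 2 < 3 < 4 < 5 < 6 < 7 < 8 < 9. Listing each simplex with vertices in this order, K has dimension 2 with simplices:

  0-simplices (9): [1], [2], [3], [4], [5], [6], [7], [8], [9]
  1-simplices (27): (27 of them)
  2-simplices (18): [1,2,7], [1,2,8], [1,3,7], [1,3,9], [1,4,8], [1,4,9], [2,5,8], [2,5,9], [2,6,7], [2,6,9], [3,5,7], [3,5,8], [3,6,8], [3,6,9], [4,5,7], [4,5,9], [4,6,7], [4,6,8]

so the chain groups are C_0 ≅ Z^9, C_1 ≅ Z^27, C_2 ≅ Z^18.

The boundary map ∂_1: C_1 → C_0 sends each edge [p,q] (with p < q) to q − p. For instance
  ∂[6,9] = [9] − [6].
As a 9×27 matrix over Z this has rank 8, with invariant factors (1,1,1,1,1,1,1,1).

∂_2: C_2 → C_1 acts by ∂[p,q,r] = [q,r] − [p,r] + [p,q]. For instance
  ∂[1,3,7] = [3,7] − [1,7] + [1,3],
  ∂[4,5,9] = [5,9] − [4,9] + [4,5].
The resulting 27×18 matrix has rank 17, and its Smith normal form has invariant factors (1,1,1,1,1,1,1,1,1,1,1,1,1,1,1,1,1).

From H_k ≅ ker(∂_k) / im(∂_{k+1}) we obtain:

  H_0: rank C_0 − rank ∂_1 = 9 − 8 = 1, and the invariant factors of ∂_1 are all 1, so H_0 ≅ Z.
  H_1: rank ker ∂_1 − rank ∂_2 = (27 − 8) − 17 = 2, and the invariant factors of ∂_2 are all 1, so H_1 ≅ Z^2.
  H_2: rank ker ∂_2 − rank ∂_3 = (18 − 17) − 0 = 1, and there is no ∂_3, so H_2 ≅ Z.

Hence the Betti numbers are b_0 = 1, b_1 = 2, b_2 = 1.

b_0 = 1, b_1 = 2, b_2 = 1.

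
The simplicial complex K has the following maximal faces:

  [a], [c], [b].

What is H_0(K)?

Order the vertices as a < b < c. Listing each simplex with vertices in this order, K has dimension 0 with simplices:

  0-simplices (3): a, b, c

so the chain groups are C_0 ≅ Z^3.

Reading off H_k = ker ∂_k / im ∂_{k+1}:

  H_0: rank C_0 − rank ∂_1 = 3 − 0 = 3, and there is no ∂_1, so H_0 ≅ Z^3.

H_0 = Z^3.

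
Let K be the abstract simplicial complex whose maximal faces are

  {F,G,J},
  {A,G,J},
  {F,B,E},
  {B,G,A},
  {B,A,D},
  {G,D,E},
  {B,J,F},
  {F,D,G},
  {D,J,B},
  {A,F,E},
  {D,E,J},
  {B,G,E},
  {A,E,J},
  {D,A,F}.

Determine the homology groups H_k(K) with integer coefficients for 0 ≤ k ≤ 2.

Take the total order A < B < D < E < F < G < J on the vertex set. Then K (dimension 2) consists of the simplices:

  0-simplices (7): A, B, D, E, F, G, J
  1-simplices (21): AB, AD, AE, AF, AG, AJ, BD, BE, BF, BG, BJ, DE, DF, DG, DJ, EF, EG, EJ, FG, FJ, GJ
  2-simplices (14): ABD, ABG, ADF, AEF, AEJ, AGJ, BDJ, BEF, BEG, BFJ, DEG, DEJ, DFG, FGJ

giving chain groups C_0 ≅ Z^7, C_1 ≅ Z^21, C_2 ≅ Z^14.

Boundary ∂_1: C_1 → C_0 maps an edge to its endpoints' difference, ∂[p,q] = q − p.
This gives a 7×21 integer matrix of rank 6; reducing to Smith normal form yields diagonal entries (1,1,1,1,1,1).

∂_2: C_2 → C_1 sends each 2-simplex [p,q,r] to [q,r] − [p,r] + [p,q]. For instance
  ∂BFJ = FJ − BJ + BF,
  ∂DFG = FG − DG + DF.
The 21×14 boundary matrix has rank 13 and Smith normal form diag(1,1,1,1,1,1,1,1,1,1,1,1,1).

Computing H_k = (kernel of ∂_k) / (image of ∂_{k+1}):

  H_0: rank C_0 − rank ∂_1 = 7 − 6 = 1, and the invariant factors of ∂_1 are all 1, so H_0 ≅ Z.
  H_1: rank ker ∂_1 − rank ∂_2 = (21 − 6) − 13 = 2, and the invariant factors of ∂_2 are all 1, so H_1 ≅ Z^2.
  H_2: rank ker ∂_2 − rank ∂_3 = (14 − 13) − 0 = 1, and there is no ∂_3, so H_2 ≅ Z.

As a check, the Euler characteristic is 7 − 21 + 14 = 0, which agrees with 1 − 2 + 1 = 0.

H_0 = Z,  H_1 = Z^2,  H_2 = Z.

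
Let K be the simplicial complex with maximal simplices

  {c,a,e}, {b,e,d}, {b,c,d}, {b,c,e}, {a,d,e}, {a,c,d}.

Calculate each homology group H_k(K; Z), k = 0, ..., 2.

H_0 = Z,  H_1 = 0,  H_2 = Z.

Take the total order a < b < c < d < e on the vertex set. Then K (dimension 2) consists of the simplices:

  0-simplices (5): a, b, c, d, e
  1-simplices (9): ac, ad, ae, bc, bd, be, cd, ce, de
  2-simplices (6): acd, ace, ade, bcd, bce, bde

so the chain groups are C_0 ≅ Z^5, C_1 ≅ Z^9, C_2 ≅ Z^6.

Boundary ∂_1: C_1 → C_0 sends each edge [p,q] (with p < q) to q − p.
As a 5×9 matrix over Z this has rank 4, with invariant factors (1,1,1,1).

The boundary map ∂_2: C_2 → C_1 maps a triangle to the signed sum of its edges. For instance
  ∂ade = de − ae + ad,
  ∂bde = de − be + bd.
The 9×6 boundary matrix has rank 5 and Smith normal form diag(1,1,1,1,1).

Computing H_k = (kernel of ∂_k) / (image of ∂_{k+1}):

  H_0: rank C_0 − rank ∂_1 = 5 − 4 = 1, and the invariant factors of ∂_1 are all 1, so H_0 = Z.
  H_1: rank ker ∂_1 − rank ∂_2 = (9 − 4) − 5 = 0, and the invariant factors of ∂_2 are all 1, so H_1 = 0.
  H_2: rank ker ∂_2 − rank ∂_3 = (6 − 5) − 0 = 1, and there is no ∂_3, so H_2 = Z.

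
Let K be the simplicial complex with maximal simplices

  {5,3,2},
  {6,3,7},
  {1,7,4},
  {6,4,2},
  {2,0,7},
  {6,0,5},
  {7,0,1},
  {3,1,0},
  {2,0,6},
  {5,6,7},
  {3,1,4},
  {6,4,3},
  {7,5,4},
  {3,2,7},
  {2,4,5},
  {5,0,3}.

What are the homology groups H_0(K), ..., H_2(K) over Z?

H_0 ≅ Z,  H_1 ≅ Z^2,  H_2 ≅ Z.

K has 8 vertices, 24 edges, 16 triangles.
rank ∂_0 = 0, rank ∂_1 = 7 ⇒ b_0 = 8 − 0 − 7 = 1; all invariant factors of ∂_1 are 1 so no torsion. So H_0 ≅ Z.
rank ∂_1 = 7, rank ∂_2 = 15 ⇒ b_1 = 24 − 7 − 15 = 2; all invariant factors of ∂_2 are 1 so no torsion. So H_1 ≅ Z^2.
rank ∂_2 = 15, rank ∂_3 = 0 ⇒ b_2 = 16 − 15 − 0 = 1. So H_2 ≅ Z.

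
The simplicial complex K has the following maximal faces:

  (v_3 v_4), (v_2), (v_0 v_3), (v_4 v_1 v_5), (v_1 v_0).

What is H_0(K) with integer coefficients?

Fix the vertex order v_0 < v_1 < v_2 < v_3 < v_4 < v_5 and write every simplex with vertices in increasing order. Then dim K = 2 and the simplices of K are:

  0-simplices (6): [v_0], [v_1], [v_2], [v_3], [v_4], [v_5]
  1-simplices (6): [v_0,v_1], [v_0,v_3], [v_1,v_4], [v_1,v_5], [v_3,v_4], [v_4,v_5]
  2-simplices (1): [v_1,v_4,v_5]

giving chain groups C_0 ≅ Z^6, C_1 ≅ Z^6, C_2 ≅ Z^1.

Boundary ∂_1: C_1 → C_0 maps an edge to its endpoints' difference, ∂[p,q] = q − p.
As a 6×6 matrix over Z this has rank 4, with invariant factors (1,1,1,1).

∂_2: C_2 → C_1 acts by ∂[p,q,r] = [q,r] − [p,r] + [p,q]. For instance
  ∂[v_1,v_4,v_5] = [v_4,v_5] − [v_1,v_5] + [v_1,v_4].
This gives a 6×1 integer matrix of rank 1; reducing to Smith normal form yields diagonal entries (1).

Computing H_k = (kernel of ∂_k) / (image of ∂_{k+1}):

  H_0: rank C_0 − rank ∂_1 = 6 − 4 = 2, and the invariant factors of ∂_1 are all 1, so H_0 = Z^2.

H_0 = Z^2.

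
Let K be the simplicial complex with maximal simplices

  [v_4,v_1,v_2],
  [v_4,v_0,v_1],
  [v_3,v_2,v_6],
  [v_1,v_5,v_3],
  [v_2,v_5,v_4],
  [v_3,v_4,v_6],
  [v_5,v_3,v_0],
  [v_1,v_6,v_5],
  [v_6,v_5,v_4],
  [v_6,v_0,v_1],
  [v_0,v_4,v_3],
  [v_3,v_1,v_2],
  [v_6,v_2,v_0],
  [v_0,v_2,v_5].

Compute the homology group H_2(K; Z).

H_2 ≅ Z.

We work with the vertex ordering v_0 < v_1 < v_2 < v_3 < v_4 < v_5 < v_6. The simplices of K, each written with vertices in increasing order, are:

  0-simplices (7): [v_0], [v_1], [v_2], [v_3], [v_4], [v_5], [v_6]
  1-simplices (21): (21 of them)
  2-simplices (14): (14 of them)

giving chain groups C_0 ≅ Z^7, C_1 ≅ Z^21, C_2 ≅ Z^14.

The boundary map ∂_1: C_1 → C_0 maps an edge to its endpoints' difference, ∂[p,q] = q − p.
The resulting 7×21 matrix has rank 6, and its Smith normal form has invariant factors (1,1,1,1,1,1).

∂_2: C_2 → C_1 maps a triangle to the signed sum of its edges. For instance
  ∂[v_3,v_4,v_6] = [v_4,v_6] − [v_3,v_6] + [v_3,v_4],
  ∂[v_0,v_3,v_4] = [v_3,v_4] − [v_0,v_4] + [v_0,v_3].
As a 21×14 matrix over Z this has rank 13, with invariant factors (1,1,1,1,1,1,1,1,1,1,1,1,1).

Reading off H_k = ker ∂_k / im ∂_{k+1}:

  H_2: rank ker ∂_2 − rank ∂_3 = (14 − 13) − 0 = 1, and there is no ∂_3, so H_2 = Z.

(K is a triangulation of the torus T^2.)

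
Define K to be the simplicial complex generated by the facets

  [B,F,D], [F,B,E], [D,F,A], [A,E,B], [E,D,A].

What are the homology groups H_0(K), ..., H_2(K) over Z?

Order the vertices as A < B < D < E < F. Listing each simplex with vertices in this order, K has dimension 2 with simplices:

  0-simplices (5): A, B, D, E, F
  1-simplices (10): AB, AD, AE, AF, BD, BE, BF, DE, DF, EF
  2-simplices (5): ABE, ADE, ADF, BDF, BEF

so the chain groups are C_0 ≅ Z^5, C_1 ≅ Z^10, C_2 ≅ Z^5.

The boundary map ∂_1: C_1 → C_0 maps an edge to its endpoints' difference, ∂[p,q] = q − p. For instance
  ∂AF = F − A.
The 5×10 boundary matrix has rank 4 and Smith normal form diag(1,1,1,1).

∂_2: C_2 → C_1 acts by ∂[p,q,r] = [q,r] − [p,r] + [p,q]. For instance
  ∂ADE = DE − AE + AD,
  ∂ADF = DF − AF + AD.
The resulting 10×5 matrix has rank 5, and its Smith normal form has invariant factors (1,1,1,1,1).

Computing H_k = (kernel of ∂_k) / (image of ∂_{k+1}):

  H_0: rank C_0 − rank ∂_1 = 5 − 4 = 1, and the invariant factors of ∂_1 are all 1, so H_0 ≅ Z.
  H_1: rank ker ∂_1 − rank ∂_2 = (10 − 4) − 5 = 1, and the invariant factors of ∂_2 are all 1, so H_1 ≅ Z.
  H_2: rank ker ∂_2 − rank ∂_3 = (5 − 5) − 0 = 0, and there is no ∂_3, so H_2 ≅ 0.

As a check, the Euler characteristic is 5 − 10 + 5 = 0, which agrees with 1 − 1 + 0 = 0.

H_0 ≅ Z,  H_1 ≅ Z,  H_2 = 0.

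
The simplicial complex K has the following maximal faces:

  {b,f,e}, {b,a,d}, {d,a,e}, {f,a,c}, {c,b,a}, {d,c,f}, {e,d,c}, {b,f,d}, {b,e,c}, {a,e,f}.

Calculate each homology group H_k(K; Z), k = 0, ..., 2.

H_0 = Z,  H_1 = Z/2,  H_2 = 0.

Order the vertices as a < b < c < d < e < f. Listing each simplex with vertices in this order, K has dimension 2 with simplices:

  0-simplices (6): a, b, c, d, e, f
  1-simplices (15): ab, ac, ad, ae, af, bc, bd, be, bf, cd, ce, cf, de, df, ef
  2-simplices (10): abc, abd, acf, ade, aef, bce, bdf, bef, cde, cdf

giving chain groups C_0 ≅ Z^6, C_1 ≅ Z^15, C_2 ≅ Z^10.

The boundary map ∂_1: C_1 → C_0 sends each edge [p,q] (with p < q) to q − p.
The 6×15 boundary matrix has rank 5 and Smith normal form diag(1,1,1,1,1).

Boundary ∂_2: C_2 → C_1 sends each 2-simplex [p,q,r] to [q,r] − [p,r] + [p,q]. For instance
  ∂cde = de − ce + cd,
  ∂ade = de − ae + ad.
This gives a 15×10 integer matrix of rank 10; reducing to Smith normal form yields diagonal entries (1,1,1,1,1,1,1,1,1,2).

Computing H_k = (kernel of ∂_k) / (image of ∂_{k+1}):

  H_0: rank C_0 − rank ∂_1 = 6 − 5 = 1, and the invariant factors of ∂_1 are all 1, so H_0 = Z.
  H_1: rank ker ∂_1 − rank ∂_2 = (15 − 5) − 10 = 0, and ∂_2 has invariant factor 2 > 1, so H_1 = Z/2.
  H_2: rank ker ∂_2 − rank ∂_3 = (10 − 10) − 0 = 0, and there is no ∂_3, so H_2 = 0.

As a check, the Euler characteristic is 6 − 15 + 10 = 1, which agrees with 1 − 0 + 0 = 1.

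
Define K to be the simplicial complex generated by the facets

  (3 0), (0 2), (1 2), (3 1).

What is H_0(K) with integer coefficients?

H_0 ≅ Z.

Fix the vertex order 0 < 1 < 2 < 3 and write every simplex with vertices in increasing order. Then dim K = 1 and the simplices of K are:

  0-simplices (4): [0], [1], [2], [3]
  1-simplices (4): [0,2], [0,3], [1,2], [1,3]

Hence C_0 ≅ Z^4, C_1 ≅ Z^4.

The boundary map ∂_1: C_1 → C_0 maps an edge to its endpoints' difference, ∂[p,q] = q − p.
As a 4×4 matrix over Z this has rank 3, with invariant factors (1,1,1).

Now H_k = ker ∂_k / im ∂_{k+1}, so:

  H_0: rank C_0 − rank ∂_1 = 4 − 3 = 1, and the invariant factors of ∂_1 are all 1, so H_0 = Z.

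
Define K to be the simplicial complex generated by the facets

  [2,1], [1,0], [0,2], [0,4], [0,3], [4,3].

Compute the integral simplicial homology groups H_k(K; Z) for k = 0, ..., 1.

We work with the vertex ordering 0 < 1 < 2 < 3 < 4. The simplices of K, each written with vertices in increasing order, are:

  0-simplices (5): [0], [1], [2], [3], [4]
  1-simplices (6): [0,1], [0,2], [0,3], [0,4], [1,2], [3,4]

giving chain groups C_0 ≅ Z^5, C_1 ≅ Z^6.

The boundary map ∂_1: C_1 → C_0 sends each edge [p,q] (with p < q) to q − p.
As a 5×6 matrix over Z this has rank 4, with invariant factors (1,1,1,1).

Reading off H_k = ker ∂_k / im ∂_{k+1}:

  H_0: rank C_0 − rank ∂_1 = 5 − 4 = 1, and the invariant factors of ∂_1 are all 1, so H_0 = Z.
  H_1: rank ker ∂_1 − rank ∂_2 = (6 − 4) − 0 = 2, and there is no ∂_2, so H_1 = Z^2.

H_0 ≅ Z,  H_1 ≅ Z^2.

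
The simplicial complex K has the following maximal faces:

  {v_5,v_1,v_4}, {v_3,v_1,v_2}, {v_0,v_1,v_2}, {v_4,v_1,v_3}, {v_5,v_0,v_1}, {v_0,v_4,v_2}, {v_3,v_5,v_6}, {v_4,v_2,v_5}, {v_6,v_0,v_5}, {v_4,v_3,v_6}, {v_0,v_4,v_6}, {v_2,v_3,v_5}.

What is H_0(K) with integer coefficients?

Fix the vertex order v_0 < v_1 < v_2 < v_3 < v_4 < v_5 < v_6 and write every simplex with vertices in increasing order. Then dim K = 2 and the simplices of K are:

  0-simplices (7): [v_0], [v_1], [v_2], [v_3], [v_4], [v_5], [v_6]
  1-simplices (18): (18 of them)
  2-simplices (12): (12 of them)

so the chain groups are C_0 ≅ Z^7, C_1 ≅ Z^18, C_2 ≅ Z^12.

Boundary ∂_1: C_1 → C_0 sends each edge [p,q] (with p < q) to q − p.
As a 7×18 matrix over Z this has rank 6, with invariant factors (1,1,1,1,1,1).

∂_2: C_2 → C_1 maps a triangle to the signed sum of its edges. For instance
  ∂[v_0,v_1,v_5] = [v_1,v_5] − [v_0,v_5] + [v_0,v_1],
  ∂[v_0,v_2,v_4] = [v_2,v_4] − [v_0,v_4] + [v_0,v_2].
The 18×12 boundary matrix has rank 12 and Smith normal form diag(1,1,1,1,1,1,1,1,1,1,1,2).

Computing H_k = (kernel of ∂_k) / (image of ∂_{k+1}):

  H_0: rank C_0 − rank ∂_1 = 7 − 6 = 1, and the invariant factors of ∂_1 are all 1, so H_0 ≅ Z.

H_0 ≅ Z.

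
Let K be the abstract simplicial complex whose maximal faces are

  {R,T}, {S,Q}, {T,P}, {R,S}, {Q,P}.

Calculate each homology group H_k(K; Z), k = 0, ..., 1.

Take the total order P < Q < R < S < T on the vertex set. Then K (dimension 1) consists of the simplices:

  0-simplices (5): P, Q, R, S, T
  1-simplices (5): PQ, PT, QS, RS, RT

giving chain groups C_0 ≅ Z^5, C_1 ≅ Z^5.

∂_1: C_1 → C_0 is given by ∂[p,q] = [q] − [p]. For instance
  ∂RT = T − R.
As a 5×5 matrix over Z this has rank 4, with invariant factors (1,1,1,1).

Now H_k = ker ∂_k / im ∂_{k+1}, so:

  H_0: rank C_0 − rank ∂_1 = 5 − 4 = 1, and the invariant factors of ∂_1 are all 1, so H_0 ≅ Z.
  H_1: rank ker ∂_1 − rank ∂_2 = (5 − 4) − 0 = 1, and there is no ∂_2, so H_1 ≅ Z.

H_0 ≅ Z,  H_1 ≅ Z.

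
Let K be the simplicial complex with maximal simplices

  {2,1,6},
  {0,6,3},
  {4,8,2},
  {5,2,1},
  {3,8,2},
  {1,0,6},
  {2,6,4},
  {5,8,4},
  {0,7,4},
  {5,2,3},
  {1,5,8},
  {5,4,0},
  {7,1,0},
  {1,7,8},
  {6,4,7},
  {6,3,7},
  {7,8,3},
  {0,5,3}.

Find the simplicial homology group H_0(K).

H_0 ≅ Z.

Fix the vertex order 0 < 1 < 2 < 3 < 4 < 5 < 6 < 7 < 8 and write every simplex with vertices in increasing order. Then dim K = 2 and the simplices of K are:

  0-simplices (9): [0], [1], [2], [3], [4], [5], [6], [7], [8]
  1-simplices (27): (27 of them)
  2-simplices (18): [0,1,6], [0,1,7], [0,3,5], [0,3,6], [0,4,5], [0,4,7], [1,2,5], [1,2,6], [1,5,8], [1,7,8], [2,3,5], [2,3,8], [2,4,6], [2,4,8], [3,6,7], [3,7,8], [4,5,8], [4,6,7]

giving chain groups C_0 ≅ Z^9, C_1 ≅ Z^27, C_2 ≅ Z^18.

∂_1: C_1 → C_0 maps an edge to its endpoints' difference, ∂[p,q] = q − p. For instance
  ∂[3,5] = [5] − [3].
The 9×27 boundary matrix has rank 8 and Smith normal form diag(1,1,1,1,1,1,1,1).

The boundary map ∂_2: C_2 → C_1 maps a triangle to the signed sum of its edges. For instance
  ∂[1,5,8] = [5,8] − [1,8] + [1,5],
  ∂[2,4,6] = [4,6] − [2,6] + [2,4].
As a 27×18 matrix over Z this has rank 18, with invariant factors (1,1,1,1,1,1,1,1,1,1,1,1,1,1,1,1,1,2).

Now H_k = ker ∂_k / im ∂_{k+1}, so:

  H_0: rank C_0 − rank ∂_1 = 9 − 8 = 1, and the invariant factors of ∂_1 are all 1, so H_0 ≅ Z.

(K is a triangulation of the Klein bottle.)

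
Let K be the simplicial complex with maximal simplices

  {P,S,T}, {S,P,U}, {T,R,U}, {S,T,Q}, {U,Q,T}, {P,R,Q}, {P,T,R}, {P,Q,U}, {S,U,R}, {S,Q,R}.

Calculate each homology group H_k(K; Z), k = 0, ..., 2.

H_0 ≅ Z,  H_1 ≅ Z/2,  H_2 = 0.

Fix the vertex order P < Q < R < S < T < U and write every simplex with vertices in increasing order. Then dim K = 2 and the simplices of K are:

  0-simplices (6): P, Q, R, S, T, U
  1-simplices (15): PQ, PR, PS, PT, PU, QR, QS, QT, QU, RS, RT, RU, ST, SU, TU
  2-simplices (10): PQR, PQU, PRT, PST, PSU, QRS, QST, QTU, RSU, RTU

so the chain groups are C_0 ≅ Z^6, C_1 ≅ Z^15, C_2 ≅ Z^10.

∂_1: C_1 → C_0 is given by ∂[p,q] = [q] − [p]. For instance
  ∂QS = S − Q.
This gives a 6×15 integer matrix of rank 5; reducing to Smith normal form yields diagonal entries (1,1,1,1,1).

Boundary ∂_2: C_2 → C_1 sends each 2-simplex [p,q,r] to [q,r] − [p,r] + [p,q]. For instance
  ∂QST = ST − QT + QS,
  ∂PRT = RT − PT + PR.
The 15×10 boundary matrix has rank 10 and Smith normal form diag(1,1,1,1,1,1,1,1,1,2).

Now H_k = ker ∂_k / im ∂_{k+1}, so:

  H_0: rank C_0 − rank ∂_1 = 6 − 5 = 1, and the invariant factors of ∂_1 are all 1, so H_0 ≅ Z.
  H_1: rank ker ∂_1 − rank ∂_2 = (15 − 5) − 10 = 0, and ∂_2 has invariant factor 2 > 1, so H_1 ≅ Z/2.
  H_2: rank ker ∂_2 − rank ∂_3 = (10 − 10) − 0 = 0, and there is no ∂_3, so H_2 ≅ 0.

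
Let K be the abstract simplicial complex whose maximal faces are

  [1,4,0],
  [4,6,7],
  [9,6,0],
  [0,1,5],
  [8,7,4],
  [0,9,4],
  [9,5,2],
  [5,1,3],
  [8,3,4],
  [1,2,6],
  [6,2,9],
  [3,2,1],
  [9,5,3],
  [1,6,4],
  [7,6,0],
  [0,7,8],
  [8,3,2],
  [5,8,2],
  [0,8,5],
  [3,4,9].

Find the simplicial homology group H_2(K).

Order the vertices as 0 < 1 < 2 < 3 < 4 < 5 < 6 < 7 < 8 < 9. Listing each simplex with vertices in this order, K has dimension 2 with simplices:

  0-simplices (10): [0], [1], [2], [3], [4], [5], [6], [7], [8], [9]
  1-simplices (30): (30 of them)
  2-simplices (20): (20 of them)

Hence C_0 ≅ Z^10, C_1 ≅ Z^30, C_2 ≅ Z^20.

The boundary map ∂_1: C_1 → C_0 sends each edge [p,q] (with p < q) to q − p.
This gives a 10×30 integer matrix of rank 9; reducing to Smith normal form yields diagonal entries (1,1,1,1,1,1,1,1,1).

The boundary map ∂_2: C_2 → C_1 maps a triangle to the signed sum of its edges. For instance
  ∂[2,6,9] = [6,9] − [2,9] + [2,6],
  ∂[4,7,8] = [7,8] − [4,8] + [4,7].
As a 30×20 matrix over Z this has rank 20, with invariant factors (1,1,1,1,1,1,1,1,1,1,1,1,1,1,1,1,1,1,1,2).

Reading off H_k = ker ∂_k / im ∂_{k+1}:

  H_2: rank ker ∂_2 − rank ∂_3 = (20 − 20) − 0 = 0, and there is no ∂_3, so H_2 ≅ 0.

(K is a triangulation of the Klein bottle.)

H_2 = 0.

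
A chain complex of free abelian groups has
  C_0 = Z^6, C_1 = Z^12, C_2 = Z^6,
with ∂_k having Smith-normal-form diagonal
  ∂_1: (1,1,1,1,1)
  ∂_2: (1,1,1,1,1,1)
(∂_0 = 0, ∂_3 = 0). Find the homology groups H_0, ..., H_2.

H_0 ≅ Z,  H_1 ≅ Z,  H_2 = 0.

H_0: b_0 = 6 − 0 − 5 = 1; torsion from ∂_1 factors > 1: none. So H_0 ≅ Z.
H_1: b_1 = 12 − 5 − 6 = 1; torsion from ∂_2 factors > 1: none. So H_1 ≅ Z.
H_2: b_2 = 6 − 6 − 0 = 0; torsion from ∂_3 factors > 1: none. So H_2 ≅ 0.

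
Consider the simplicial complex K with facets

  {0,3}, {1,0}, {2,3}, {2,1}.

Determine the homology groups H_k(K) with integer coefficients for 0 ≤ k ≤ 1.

Fix the vertex order 0 < 1 < 2 < 3 and write every simplex with vertices in increasing order. Then dim K = 1 and the simplices of K are:

  0-simplices (4): [0], [1], [2], [3]
  1-simplices (4): [0,1], [0,3], [1,2], [2,3]

Hence C_0 ≅ Z^4, C_1 ≅ Z^4.

∂_1: C_1 → C_0 maps an edge to its endpoints' difference, ∂[p,q] = q − p.
As a 4×4 matrix over Z this has rank 3, with invariant factors (1,1,1).

From H_k ≅ ker(∂_k) / im(∂_{k+1}) we obtain:

  H_0: rank C_0 − rank ∂_1 = 4 − 3 = 1, and the invariant factors of ∂_1 are all 1, so H_0 = Z.
  H_1: rank ker ∂_1 − rank ∂_2 = (4 − 3) − 0 = 1, and there is no ∂_2, so H_1 = Z.

As a check, the Euler characteristic is 4 − 4 = 0, which agrees with 1 − 1 = 0.
(K is a triangulation of the circle S^1.)

H_0 = Z,  H_1 = Z.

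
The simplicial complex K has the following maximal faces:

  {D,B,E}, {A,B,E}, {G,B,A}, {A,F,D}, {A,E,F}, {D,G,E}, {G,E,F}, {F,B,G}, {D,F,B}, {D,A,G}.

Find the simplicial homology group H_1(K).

Fix the vertex order A < B < D < E < F < G and write every simplex with vertices in increasing order. Then dim K = 2 and the simplices of K are:

  0-simplices (6): A, B, D, E, F, G
  1-simplices (15): AB, AD, AE, AF, AG, BD, BE, BF, BG, DE, DF, DG, EF, EG, FG
  2-simplices (10): ABE, ABG, ADF, ADG, AEF, BDE, BDF, BFG, DEG, EFG

so the chain groups are C_0 ≅ Z^6, C_1 ≅ Z^15, C_2 ≅ Z^10.

The boundary map ∂_1: C_1 → C_0 is given by ∂[p,q] = [q] − [p]. For instance
  ∂AF = F − A.
The 6×15 boundary matrix has rank 5 and Smith normal form diag(1,1,1,1,1).

The boundary map ∂_2: C_2 → C_1 acts by ∂[p,q,r] = [q,r] − [p,r] + [p,q]. For instance
  ∂ABG = BG − AG + AB,
  ∂EFG = FG − EG + EF.
The 15×10 boundary matrix has rank 10 and Smith normal form diag(1,1,1,1,1,1,1,1,1,2).

From H_k ≅ ker(∂_k) / im(∂_{k+1}) we obtain:

  H_1: rank ker ∂_1 − rank ∂_2 = (15 − 5) − 10 = 0, and ∂_2 has invariant factor 2 > 1, so H_1 = Z/2.

H_1 = Z/2.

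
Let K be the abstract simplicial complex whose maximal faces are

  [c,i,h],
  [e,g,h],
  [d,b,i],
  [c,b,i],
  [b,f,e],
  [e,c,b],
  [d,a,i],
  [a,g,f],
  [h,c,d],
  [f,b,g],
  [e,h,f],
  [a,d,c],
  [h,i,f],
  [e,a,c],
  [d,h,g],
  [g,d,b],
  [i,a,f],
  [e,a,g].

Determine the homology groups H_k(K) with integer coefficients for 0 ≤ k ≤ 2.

H_0 = Z,  H_1 = Z ⊕ Z/2Z,  H_2 = 0.

Take the total order a < b < c < d < e < f < g < h < i on the vertex set. Then K (dimension 2) consists of the simplices:

  0-simplices (9): a, b, c, d, e, f, g, h, i
  1-simplices (27): ac, ad, ae, af, ag, ai, bc, bd, be, bf, bg, bi, cd, ce, ch, ci, dg, dh, di, ef, eg, eh, fg, fh, fi, gh, hi
  2-simplices (18): acd, ace, adi, aeg, afg, afi, bce, bci, bdg, bdi, bef, bfg, cdh, chi, dgh, efh, egh, fhi

giving chain groups C_0 ≅ Z^9, C_1 ≅ Z^27, C_2 ≅ Z^18.

∂_1: C_1 → C_0 maps an edge to its endpoints' difference, ∂[p,q] = q − p.
This gives a 9×27 integer matrix of rank 8; reducing to Smith normal form yields diagonal entries (1,1,1,1,1,1,1,1).

∂_2: C_2 → C_1 maps a triangle to the signed sum of its edges. For instance
  ∂afi = fi − ai + af,
  ∂bef = ef − bf + be.
The 27×18 boundary matrix has rank 18 and Smith normal form diag(1,1,1,1,1,1,1,1,1,1,1,1,1,1,1,1,1,2).

Reading off H_k = ker ∂_k / im ∂_{k+1}:

  H_0: rank C_0 − rank ∂_1 = 9 − 8 = 1, and the invariant factors of ∂_1 are all 1, so H_0 = Z.
  H_1: rank ker ∂_1 − rank ∂_2 = (27 − 8) − 18 = 1, and ∂_2 has invariant factor 2 > 1, so H_1 = Z ⊕ Z/2Z.
  H_2: rank ker ∂_2 − rank ∂_3 = (18 − 18) − 0 = 0, and there is no ∂_3, so H_2 = 0.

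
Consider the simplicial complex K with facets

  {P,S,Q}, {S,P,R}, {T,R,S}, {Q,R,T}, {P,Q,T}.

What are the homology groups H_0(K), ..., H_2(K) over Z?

Take the total order P < Q < R < S < T on the vertex set. Then K (dimension 2) consists of the simplices:

  0-simplices (5): P, Q, R, S, T
  1-simplices (10): PQ, PR, PS, PT, QR, QS, QT, RS, RT, ST
  2-simplices (5): PQS, PQT, PRS, QRT, RST

so the chain groups are C_0 ≅ Z^5, C_1 ≅ Z^10, C_2 ≅ Z^5.

Boundary ∂_1: C_1 → C_0 is given by ∂[p,q] = [q] − [p]. For instance
  ∂RS = S − R.
The resulting 5×10 matrix has rank 4, and its Smith normal form has invariant factors (1,1,1,1).

∂_2: C_2 → C_1 sends each 2-simplex [p,q,r] to [q,r] − [p,r] + [p,q]. For instance
  ∂PQS = QS − PS + PQ,
  ∂PRS = RS − PS + PR.
The 10×5 boundary matrix has rank 5 and Smith normal form diag(1,1,1,1,1).

Computing H_k = (kernel of ∂_k) / (image of ∂_{k+1}):

  H_0: rank C_0 − rank ∂_1 = 5 − 4 = 1, and the invariant factors of ∂_1 are all 1, so H_0 ≅ Z.
  H_1: rank ker ∂_1 − rank ∂_2 = (10 − 4) − 5 = 1, and the invariant factors of ∂_2 are all 1, so H_1 ≅ Z.
  H_2: rank ker ∂_2 − rank ∂_3 = (5 − 5) − 0 = 0, and there is no ∂_3, so H_2 ≅ 0.

As a check, the Euler characteristic is 5 − 10 + 5 = 0, which agrees with 1 − 1 + 0 = 0.

H_0 ≅ Z,  H_1 ≅ Z,  H_2 = 0.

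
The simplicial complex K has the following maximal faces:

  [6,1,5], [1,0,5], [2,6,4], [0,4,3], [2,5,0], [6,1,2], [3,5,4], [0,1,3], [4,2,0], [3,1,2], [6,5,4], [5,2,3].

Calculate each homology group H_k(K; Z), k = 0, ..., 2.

H_0 ≅ Z,  H_1 ≅ Z_2,  H_2 = 0.

We work with the vertex ordering 0 < 1 < 2 < 3 < 4 < 5 < 6. The simplices of K, each written with vertices in increasing order, are:

  0-simplices (7): [0], [1], [2], [3], [4], [5], [6]
  1-simplices (18): [0,1], [0,2], [0,3], [0,4], [0,5], [1,2], [1,3], [1,5], [1,6], [2,3], [2,4], [2,5], [2,6], [3,4], [3,5], [4,5], [4,6], [5,6]
  2-simplices (12): [0,1,3], [0,1,5], [0,2,4], [0,2,5], [0,3,4], [1,2,3], [1,2,6], [1,5,6], [2,3,5], [2,4,6], [3,4,5], [4,5,6]

Hence C_0 ≅ Z^7, C_1 ≅ Z^18, C_2 ≅ Z^12.

∂_1: C_1 → C_0 maps an edge to its endpoints' difference, ∂[p,q] = q − p.
As a 7×18 matrix over Z this has rank 6, with invariant factors (1,1,1,1,1,1).

The boundary map ∂_2: C_2 → C_1 maps a triangle to the signed sum of its edges. For instance
  ∂[0,3,4] = [3,4] − [0,4] + [0,3],
  ∂[0,2,4] = [2,4] − [0,4] + [0,2].
This gives a 18×12 integer matrix of rank 12; reducing to Smith normal form yields diagonal entries (1,1,1,1,1,1,1,1,1,1,1,2).

Reading off H_k = ker ∂_k / im ∂_{k+1}:

  H_0: rank C_0 − rank ∂_1 = 7 − 6 = 1, and the invariant factors of ∂_1 are all 1, so H_0 = Z.
  H_1: rank ker ∂_1 − rank ∂_2 = (18 − 6) − 12 = 0, and ∂_2 has invariant factor 2 > 1, so H_1 = Z_2.
  H_2: rank ker ∂_2 − rank ∂_3 = (12 − 12) − 0 = 0, and there is no ∂_3, so H_2 = 0.

As a check, the Euler characteristic is 7 − 18 + 12 = 1, which agrees with 1 − 0 + 0 = 1.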